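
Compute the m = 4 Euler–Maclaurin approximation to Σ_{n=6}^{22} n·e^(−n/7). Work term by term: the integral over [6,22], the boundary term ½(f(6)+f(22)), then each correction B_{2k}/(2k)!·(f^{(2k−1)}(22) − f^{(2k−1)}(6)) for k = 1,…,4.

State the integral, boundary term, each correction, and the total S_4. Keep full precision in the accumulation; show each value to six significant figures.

The integral term ∫_6^22 x·e^(−x/7) dx = 29.8566.
½[f(6) + f(22)] = ½[2.54624 + 0.949505] = 1.74787.
So far: 31.6045.
Order-1 term: 1/12 · (-0.0924842 − 0.0606247) = -0.0127591.
After k=1: 31.5917.
Order-2 term: −1/720 · (-0.000125829 − 0.0185586) = 2.59506e-05.
After k=2: 31.5917.
Order-3 term: 1/30240 · (3.33832e-05 − 0.000732243) = -2.31105e-08.
After k=3: 31.5917.
Order-4 term: −1/1209600 · (1.41499e-06 − 2.21580e-05) = 1.71486e-11.

S_4 ≈ 31.5917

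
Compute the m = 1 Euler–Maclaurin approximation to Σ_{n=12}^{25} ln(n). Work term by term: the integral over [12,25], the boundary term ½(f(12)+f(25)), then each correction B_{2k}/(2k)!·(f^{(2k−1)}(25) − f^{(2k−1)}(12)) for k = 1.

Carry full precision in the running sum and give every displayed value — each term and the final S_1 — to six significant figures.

S_1 ≈ 40.5013

∫_12^25 ln(x) dx evaluates to 37.6530.
Boundary: ½(f(12) + f(25)) = ½(2.48491 + 3.21888) = 2.85189.
So far: 40.5049.
k=1: B_{2}/(2)! × [f^{(1)}(25) − f^{(1)}(12)] = 1/12 × (0.0400000 − 0.0833333) = -0.00361111.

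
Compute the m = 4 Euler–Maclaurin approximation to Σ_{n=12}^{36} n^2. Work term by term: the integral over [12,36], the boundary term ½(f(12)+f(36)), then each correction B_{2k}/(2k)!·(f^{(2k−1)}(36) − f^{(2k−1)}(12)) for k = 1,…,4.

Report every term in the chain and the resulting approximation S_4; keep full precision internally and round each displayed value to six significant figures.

∫_12^36 x^2 dx evaluates to 14976.0.
½[f(12) + f(36)] = ½[144.000 + 1296.00] = 720.000.
Integral + boundary = 15696.0.
k=1: B_{2}/(2)! × [f^{(1)}(36) − f^{(1)}(12)] = 1/12 × (72.0000 − 24.0000) = 4.00000.
Partial sum through k=1: 15700.0.
k=2: B_{4}/(4)! × [f^{(3)}(36) − f^{(3)}(12)] = −1/720 × (0.00000 − 0.00000) = 0.00000.
Partial sum through k=2: 15700.0.
k=3: B_{6}/(6)! × [f^{(5)}(36) − f^{(5)}(12)] = 1/30240 × (0.00000 − 0.00000) = 0.00000.
Partial sum through k=3: 15700.0.
k=4: B_{8}/(8)! × [f^{(7)}(36) − f^{(7)}(12)] = −1/1209600 × (0.00000 − 0.00000) = 0.00000.

S_4 ≈ 15700.0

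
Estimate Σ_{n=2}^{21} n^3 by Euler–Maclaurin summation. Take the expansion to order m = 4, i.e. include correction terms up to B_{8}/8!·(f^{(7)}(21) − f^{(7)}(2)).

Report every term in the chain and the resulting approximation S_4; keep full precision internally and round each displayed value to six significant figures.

S_4 ≈ 53360.0

Integral: ∫_2^21 x^3 dx = 48616.2.
Boundary: ½(f(2) + f(21)) = ½(8.00000 + 9261.00) = 4634.50.
Running total after boundary: 53250.8.
Order-1 term: 1/12 · (1323.00 − 12.0000) = 109.250.
After k=1: 53360.0.
Order-2 term: −1/720 · (6.00000 − 6.00000) = 0.00000.
After k=2: 53360.0.
Order-3 term: 1/30240 · (0.00000 − 0.00000) = 0.00000.
After k=3: 53360.0.
Order-4 term: −1/1209600 · (0.00000 − 0.00000) = 0.00000.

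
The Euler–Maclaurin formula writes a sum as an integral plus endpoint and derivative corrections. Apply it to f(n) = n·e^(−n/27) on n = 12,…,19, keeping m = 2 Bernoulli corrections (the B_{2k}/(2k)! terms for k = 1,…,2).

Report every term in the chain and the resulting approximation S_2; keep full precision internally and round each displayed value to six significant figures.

The integral term ∫_12^19 x·e^(−x/27) dx = 60.6841.
Boundary: ½(f(12) + f(19)) = ½(7.69416 + 9.40024) = 8.54720.
So far: 69.2313.
Correction k=1: B_{2}/2! · (f^{(1)}(19) − f^{(1)}(12)) = 1/12 · (0.146592 − 0.356211) = -0.0174682.
Partial sum through k=1: 69.2138.
Correction k=2: B_{4}/4! · (f^{(3)}(19) − f^{(3)}(12)) = −1/720 · (0.00155842 − 0.00224770) = 9.57325e-07.

S_2 ≈ 69.2138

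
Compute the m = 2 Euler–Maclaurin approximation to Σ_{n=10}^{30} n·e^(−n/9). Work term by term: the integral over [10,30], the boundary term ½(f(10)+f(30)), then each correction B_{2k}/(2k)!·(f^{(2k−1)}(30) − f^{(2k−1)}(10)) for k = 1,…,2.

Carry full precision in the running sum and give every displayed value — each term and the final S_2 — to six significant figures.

The integral term ∫_10^30 x·e^(−x/9) dx = 43.7704.
Boundary: ½(f(10) + f(30)) = ½(3.29193 + 1.07022) = 2.18107.
Integral + boundary = 45.9515.
Order-1 term: 1/12 · (-0.0832393 − (-0.0365770)) = -0.00388853.
Running total after k=1: 45.9476.
Order-2 term: −1/720 · (-0.000146807 − 0.00767665) = 1.08659e-05.

S_2 ≈ 45.9476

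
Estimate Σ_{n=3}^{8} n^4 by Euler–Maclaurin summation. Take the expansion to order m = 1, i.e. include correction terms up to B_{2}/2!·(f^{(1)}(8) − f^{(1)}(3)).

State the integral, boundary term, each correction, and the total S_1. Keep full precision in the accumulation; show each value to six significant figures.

∫_3^8 x^4 dx evaluates to 6505.00.
Endpoint term: (f(3) + f(8))/2 = (81.0000 + 4096.00)/2 = 2088.50.
So far: 8593.50.
k=1: B_{2}/(2)! × [f^{(1)}(8) − f^{(1)}(3)] = 1/12 × (2048.00 − 108.000) = 161.667.

S_1 ≈ 8755.17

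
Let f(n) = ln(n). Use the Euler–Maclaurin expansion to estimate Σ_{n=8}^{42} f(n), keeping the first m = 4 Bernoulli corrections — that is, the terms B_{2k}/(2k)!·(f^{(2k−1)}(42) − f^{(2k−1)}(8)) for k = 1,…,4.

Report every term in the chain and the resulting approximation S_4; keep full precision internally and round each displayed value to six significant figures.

∫_8^42 ln(x) dx evaluates to 106.347.
Boundary: ½(f(8) + f(42)) = ½(2.07944 + 3.73767) = 2.90856.
Integral + boundary = 109.255.
k=1: B_{2}/(2)! × [f^{(1)}(42) − f^{(1)}(8)] = 1/12 × (0.0238095 − 0.125000) = -0.00843254.
After k=1: 109.247.
k=2: B_{4}/(4)! × [f^{(3)}(42) − f^{(3)}(8)] = −1/720 × (2.69949e-05 − 0.00390625) = 5.38785e-06.
After k=2: 109.247.
k=3: B_{6}/(6)! × [f^{(5)}(42) − f^{(5)}(8)] = 1/30240 × (1.83639e-07 − 0.000732422) = -2.42142e-08.
After k=3: 109.247.
k=4: B_{8}/(8)! × [f^{(7)}(42) − f^{(7)}(8)] = −1/1209600 × (3.12311e-09 − 0.000343323) = 2.83829e-10.

S_4 ≈ 109.247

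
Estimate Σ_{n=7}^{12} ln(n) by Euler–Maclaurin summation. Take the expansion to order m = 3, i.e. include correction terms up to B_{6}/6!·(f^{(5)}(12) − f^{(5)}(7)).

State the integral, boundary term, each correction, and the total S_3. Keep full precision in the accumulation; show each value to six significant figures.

S_3 ≈ 13.4080

The integral term ∫_7^12 ln(x) dx = 11.1975.
Endpoint term: (f(7) + f(12))/2 = (1.94591 + 2.48491)/2 = 2.21541.
Running total after boundary: 13.4129.
Correction k=1: B_{2}/2! · (f^{(1)}(12) − f^{(1)}(7)) = 1/12 · (0.0833333 − 0.142857) = -0.00496032.
After k=1: 13.4080.
Correction k=2: B_{4}/4! · (f^{(3)}(12) − f^{(3)}(7)) = −1/720 · (0.00115741 − 0.00583090) = 6.49097e-06.
After k=2: 13.4080.
Correction k=3: B_{6}/6! · (f^{(5)}(12) − f^{(5)}(7)) = 1/30240 · (9.64506e-05 − 0.00142798) = -4.40319e-08.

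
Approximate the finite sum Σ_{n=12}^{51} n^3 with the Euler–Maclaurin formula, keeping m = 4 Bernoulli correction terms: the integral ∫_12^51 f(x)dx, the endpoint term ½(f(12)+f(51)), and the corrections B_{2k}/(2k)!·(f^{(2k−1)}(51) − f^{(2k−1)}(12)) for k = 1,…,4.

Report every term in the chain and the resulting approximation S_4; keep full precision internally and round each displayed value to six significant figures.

S_4 ≈ 1.75392e+06

Integral: ∫_12^51 x^3 dx = 1.68612e+06.
Endpoint term: (f(12) + f(51))/2 = (1728.00 + 132651)/2 = 67189.5.
Running total after boundary: 1.75331e+06.
Order-1 term: 1/12 · (7803.00 − 432.000) = 614.250.
Partial sum through k=1: 1.75392e+06.
Order-2 term: −1/720 · (6.00000 − 6.00000) = 0.00000.
Partial sum through k=2: 1.75392e+06.
Order-3 term: 1/30240 · (0.00000 − 0.00000) = 0.00000.
Partial sum through k=3: 1.75392e+06.
Order-4 term: −1/1209600 · (0.00000 − 0.00000) = 0.00000.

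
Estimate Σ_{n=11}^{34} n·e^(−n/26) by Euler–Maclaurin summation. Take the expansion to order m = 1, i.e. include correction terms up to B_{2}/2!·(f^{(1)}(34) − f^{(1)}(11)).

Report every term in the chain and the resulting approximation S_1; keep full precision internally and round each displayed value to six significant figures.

Integral: ∫_11^34 x·e^(−x/26) dx = 208.245.
Boundary: ½(f(11) + f(34)) = ½(7.20531 + 9.19508) = 8.20019.
Integral + boundary = 216.446.
k=1: B_{2}/(2)! × [f^{(1)}(34) − f^{(1)}(11)] = 1/12 × (-0.0832134 − 0.377901) = -0.0384262.

S_1 ≈ 216.407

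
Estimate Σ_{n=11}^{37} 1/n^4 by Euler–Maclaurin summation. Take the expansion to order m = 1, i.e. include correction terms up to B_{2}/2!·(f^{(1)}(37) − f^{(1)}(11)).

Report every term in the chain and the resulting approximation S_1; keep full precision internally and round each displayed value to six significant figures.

S_1 ≈ 0.000280340

∫_11^37 1/x^4 dx evaluates to 0.000243858.
Endpoint term: (f(11) + f(37))/2 = (6.83013e-05 + 5.33572e-07)/2 = 3.44175e-05.
So far: 0.000278275.
Order-1 term: 1/12 · (-5.76835e-08 − (-2.48369e-05)) = 2.06493e-06.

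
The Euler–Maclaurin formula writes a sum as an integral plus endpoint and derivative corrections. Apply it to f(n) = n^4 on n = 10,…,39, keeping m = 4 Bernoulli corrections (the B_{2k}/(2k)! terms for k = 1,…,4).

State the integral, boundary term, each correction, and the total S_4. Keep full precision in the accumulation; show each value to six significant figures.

S_4 ≈ 1.92060e+07

The integral term ∫_10^39 x^4 dx = 1.80248e+07.
½[f(10) + f(39)] = ½[10000.0 + 2.31344e+06] = 1.16172e+06.
Integral + boundary = 1.91866e+07.
k=1: B_{2}/(2)! × [f^{(1)}(39) − f^{(1)}(10)] = 1/12 × (237276 − 4000.00) = 19439.7.
Running total after k=1: 1.92060e+07.
k=2: B_{4}/(4)! × [f^{(3)}(39) − f^{(3)}(10)] = −1/720 × (936.000 − 240.000) = -0.966667.
Running total after k=2: 1.92060e+07.
k=3: B_{6}/(6)! × [f^{(5)}(39) − f^{(5)}(10)] = 1/30240 × (0.00000 − 0.00000) = 0.00000.
Running total after k=3: 1.92060e+07.
k=4: B_{8}/(8)! × [f^{(7)}(39) − f^{(7)}(10)] = −1/1209600 × (0.00000 − 0.00000) = 0.00000.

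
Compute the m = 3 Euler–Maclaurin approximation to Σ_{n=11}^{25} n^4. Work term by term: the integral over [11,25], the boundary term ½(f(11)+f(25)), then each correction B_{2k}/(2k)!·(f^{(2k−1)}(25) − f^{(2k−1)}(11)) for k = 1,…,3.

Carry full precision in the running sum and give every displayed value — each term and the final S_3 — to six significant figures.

S_3 ≈ 2.12831e+06

The integral term ∫_11^25 x^4 dx = 1.92091e+06.
Endpoint term: (f(11) + f(25))/2 = (14641.0 + 390625)/2 = 202633.
Running total after boundary: 2.12355e+06.
Order-1 term: 1/12 · (62500.0 − 5324.00) = 4764.67.
After k=1: 2.12831e+06.
Order-2 term: −1/720 · (600.000 − 264.000) = -0.466667.
After k=2: 2.12831e+06.
Order-3 term: 1/30240 · (0.00000 − 0.00000) = 0.00000.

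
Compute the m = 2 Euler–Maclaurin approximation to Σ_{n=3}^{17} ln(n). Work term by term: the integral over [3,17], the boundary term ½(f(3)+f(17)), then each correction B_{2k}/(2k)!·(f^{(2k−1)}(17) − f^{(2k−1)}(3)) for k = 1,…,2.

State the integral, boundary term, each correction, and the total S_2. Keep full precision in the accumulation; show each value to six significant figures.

∫_3^17 ln(x) dx evaluates to 30.8688.
½[f(3) + f(17)] = ½[1.09861 + 2.83321] = 1.96591.
Integral + boundary = 32.8347.
Correction k=1: B_{2}/2! · (f^{(1)}(17) − f^{(1)}(3)) = 1/12 · (0.0588235 − 0.333333) = -0.0228758.
After k=1: 32.8118.
Correction k=2: B_{4}/4! · (f^{(3)}(17) − f^{(3)}(3)) = −1/720 · (0.000407083 − 0.0740741) = 0.000102315.

S_2 ≈ 32.8119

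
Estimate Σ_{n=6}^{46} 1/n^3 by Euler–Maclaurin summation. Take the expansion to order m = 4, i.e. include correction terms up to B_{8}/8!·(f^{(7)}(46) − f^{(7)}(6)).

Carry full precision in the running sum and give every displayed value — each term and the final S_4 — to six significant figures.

S_4 ≈ 0.0161637

Integral: ∫_6^46 1/x^3 dx = 0.0136526.
Endpoint term: (f(6) + f(46))/2 = (0.00462963 + 1.02737e-05)/2 = 0.00231995.
Integral + boundary = 0.0159725.
Correction k=1: B_{2}/2! · (f^{(1)}(46) − f^{(1)}(6)) = 1/12 · (-6.70023e-07 − (-0.00231481)) = 0.000192845.
Running total after k=1: 0.0161654.
Correction k=2: B_{4}/4! · (f^{(3)}(46) − f^{(3)}(6)) = −1/720 · (-6.33292e-09 − (-0.00128601)) = -1.78611e-06.
Running total after k=2: 0.0161636.
Correction k=3: B_{6}/6! · (f^{(5)}(46) − f^{(5)}(6)) = 1/30240 · (-1.25701e-10 − (-0.00150034)) = 4.96145e-08.
Running total after k=3: 0.0161637.
Correction k=4: B_{8}/8! · (f^{(7)}(46) − f^{(7)}(6)) = −1/1209600 · (-4.27715e-12 − (-0.00300069)) = -2.48073e-09.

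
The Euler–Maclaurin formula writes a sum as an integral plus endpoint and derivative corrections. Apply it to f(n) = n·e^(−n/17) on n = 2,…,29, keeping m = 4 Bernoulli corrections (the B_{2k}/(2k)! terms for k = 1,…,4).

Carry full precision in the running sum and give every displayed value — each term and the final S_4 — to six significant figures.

S_4 ≈ 148.576

∫_2^29 x·e^(−x/17) dx evaluates to 145.130.
½[f(2) + f(29)] = ½[1.77802 + 5.26675] = 3.52238.
Running total after boundary: 148.652.
Correction k=1: B_{2}/2! · (f^{(1)}(29) − f^{(1)}(2)) = 1/12 · (-0.128197 − 0.784420) = -0.0760514.
Running total after k=1: 148.576.
Correction k=2: B_{4}/4! · (f^{(3)}(29) − f^{(3)}(2)) = −1/720 · (0.000813244 − 0.00886657) = 1.11852e-05.
Running total after k=2: 148.576.
Correction k=3: B_{6}/6! · (f^{(5)}(29) − f^{(5)}(2)) = 1/30240 · (7.16289e-06 − 5.19685e-05) = -1.48167e-09.
Running total after k=3: 148.576.
Correction k=4: B_{8}/8! · (f^{(7)}(29) − f^{(7)}(2)) = −1/1209600 · (3.98332e-08 − 2.53484e-07) = 1.76629e-13.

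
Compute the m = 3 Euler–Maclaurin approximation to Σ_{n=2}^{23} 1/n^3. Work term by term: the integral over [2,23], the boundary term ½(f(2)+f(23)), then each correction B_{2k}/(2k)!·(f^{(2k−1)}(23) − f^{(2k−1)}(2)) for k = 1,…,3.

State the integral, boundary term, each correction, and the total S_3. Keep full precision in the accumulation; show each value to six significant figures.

S_3 ≈ 0.201243

The integral term ∫_2^23 1/x^3 dx = 0.124055.
Boundary: ½(f(2) + f(23)) = ½(0.125000 + 8.21895e-05) = 0.0625411.
Running total after boundary: 0.186596.
Order-1 term: 1/12 · (-1.07204e-05 − (-0.187500)) = 0.0156241.
After k=1: 0.202220.
Order-2 term: −1/720 · (-4.05307e-07 − (-0.937500)) = -0.00130208.
After k=2: 0.200918.
Order-3 term: 1/30240 · (-3.21794e-08 − (-9.84375)) = 0.000325521.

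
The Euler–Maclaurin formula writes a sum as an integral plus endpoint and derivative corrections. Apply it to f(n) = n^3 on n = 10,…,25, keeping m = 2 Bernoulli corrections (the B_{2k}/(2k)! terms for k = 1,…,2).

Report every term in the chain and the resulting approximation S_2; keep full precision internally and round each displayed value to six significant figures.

Integral: ∫_10^25 x^3 dx = 95156.2.
½[f(10) + f(25)] = ½[1000.00 + 15625.0] = 8312.50.
So far: 103469.
Correction k=1: B_{2}/2! · (f^{(1)}(25) − f^{(1)}(10)) = 1/12 · (1875.00 − 300.000) = 131.250.
After k=1: 103600.
Correction k=2: B_{4}/4! · (f^{(3)}(25) − f^{(3)}(10)) = −1/720 · (6.00000 − 6.00000) = 0.00000.

S_2 ≈ 103600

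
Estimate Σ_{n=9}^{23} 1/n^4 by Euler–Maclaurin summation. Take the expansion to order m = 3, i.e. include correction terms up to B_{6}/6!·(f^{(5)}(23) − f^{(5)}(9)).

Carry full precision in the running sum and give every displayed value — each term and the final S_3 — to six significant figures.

∫_9^23 1/x^4 dx evaluates to 0.000429851.
Endpoint term: (f(9) + f(23))/2 = (0.000152416 + 3.57346e-06)/2 = 7.79946e-05.
So far: 0.000507845.
k=1: B_{2}/(2)! × [f^{(1)}(23) − f^{(1)}(9)] = 1/12 × (-6.21471e-07 − (-6.77404e-05)) = 5.59324e-06.
Running total after k=1: 0.000513439.
k=2: B_{4}/(4)! × [f^{(3)}(23) − f^{(3)}(9)] = −1/720 × (-3.52441e-08 − (-2.50890e-05)) = -3.47969e-08.
Running total after k=2: 0.000513404.
k=3: B_{6}/(6)! × [f^{(5)}(23) − f^{(5)}(9)] = 1/30240 × (-3.73094e-09 − (-1.73455e-05)) = 5.73471e-10.

S_3 ≈ 0.000513405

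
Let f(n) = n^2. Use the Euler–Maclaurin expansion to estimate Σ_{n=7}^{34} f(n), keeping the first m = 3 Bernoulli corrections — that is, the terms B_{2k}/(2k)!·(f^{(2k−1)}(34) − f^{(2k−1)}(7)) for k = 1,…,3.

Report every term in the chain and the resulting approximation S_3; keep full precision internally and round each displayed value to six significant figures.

The integral term ∫_7^34 x^2 dx = 12987.0.
Endpoint term: (f(7) + f(34))/2 = (49.0000 + 1156.00)/2 = 602.500.
Integral + boundary = 13589.5.
k=1: B_{2}/(2)! × [f^{(1)}(34) − f^{(1)}(7)] = 1/12 × (68.0000 − 14.0000) = 4.50000.
Running total after k=1: 13594.0.
k=2: B_{4}/(4)! × [f^{(3)}(34) − f^{(3)}(7)] = −1/720 × (0.00000 − 0.00000) = 0.00000.
Running total after k=2: 13594.0.
k=3: B_{6}/(6)! × [f^{(5)}(34) − f^{(5)}(7)] = 1/30240 × (0.00000 − 0.00000) = 0.00000.

S_3 ≈ 13594.0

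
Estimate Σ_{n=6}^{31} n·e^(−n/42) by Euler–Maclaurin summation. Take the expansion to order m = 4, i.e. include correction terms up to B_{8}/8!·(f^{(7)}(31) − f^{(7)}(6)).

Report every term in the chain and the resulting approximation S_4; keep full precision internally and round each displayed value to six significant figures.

S_4 ≈ 291.964

Integral: ∫_6^31 x·e^(−x/42) dx = 282.006.
Boundary: ½(f(6) + f(31)) = ½(5.20127 + 14.8187) = 10.0100.
Integral + boundary = 292.016.
Order-1 term: 1/12 · (0.125197 − 0.743038) = -0.0514868.
Partial sum through k=1: 291.964.
Order-2 term: −1/720 · (0.000612950 − 0.00140408) = 1.09879e-06.
Partial sum through k=2: 291.964.
Order-3 term: 1/30240 · (6.54720e-07 − 1.35314e-06) = -2.30958e-11.
Partial sum through k=3: 291.964.
Order-4 term: −1/1209600 · (5.45331e-10 − 1.08294e-09) = 4.44454e-16.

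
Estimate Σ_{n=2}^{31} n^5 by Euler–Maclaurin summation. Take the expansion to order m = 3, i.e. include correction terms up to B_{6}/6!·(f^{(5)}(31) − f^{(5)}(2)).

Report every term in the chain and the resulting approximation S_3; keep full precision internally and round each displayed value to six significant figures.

∫_2^31 x^5 dx evaluates to 1.47917e+08.
Endpoint term: (f(2) + f(31))/2 = (32.0000 + 2.86292e+07)/2 = 1.43146e+07.
Running total after boundary: 1.62232e+08.
Correction k=1: B_{2}/2! · (f^{(1)}(31) − f^{(1)}(2)) = 1/12 · (4.61760e+06 − 80.0000) = 384794.
Running total after k=1: 1.62617e+08.
Correction k=2: B_{4}/4! · (f^{(3)}(31) − f^{(3)}(2)) = −1/720 · (57660.0 − 240.000) = -79.7500.
Running total after k=2: 1.62617e+08.
Correction k=3: B_{6}/6! · (f^{(5)}(31) − f^{(5)}(2)) = 1/30240 · (120.000 − 120.000) = 0.00000.

S_3 ≈ 1.62617e+08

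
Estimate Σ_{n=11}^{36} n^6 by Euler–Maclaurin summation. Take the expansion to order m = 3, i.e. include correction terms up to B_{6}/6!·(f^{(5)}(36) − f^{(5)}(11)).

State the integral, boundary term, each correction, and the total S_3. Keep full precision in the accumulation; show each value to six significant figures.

S_3 ≈ 1.23115e+10

Integral: ∫_11^36 x^6 dx = 1.11921e+10.
½[f(11) + f(36)] = ½[1.77156e+06 + 2.17678e+09] = 1.08928e+09.
Running total after boundary: 1.22814e+10.
k=1: B_{2}/(2)! × [f^{(1)}(36) − f^{(1)}(11)] = 1/12 × (3.62797e+08 − 966306) = 3.01526e+07.
After k=1: 1.23115e+10.
k=2: B_{4}/(4)! × [f^{(3)}(36) − f^{(3)}(11)] = −1/720 × (5.59872e+06 − 159720) = -7554.17.
After k=2: 1.23115e+10.
k=3: B_{6}/(6)! × [f^{(5)}(36) − f^{(5)}(11)] = 1/30240 × (25920.0 − 7920.00) = 0.595238.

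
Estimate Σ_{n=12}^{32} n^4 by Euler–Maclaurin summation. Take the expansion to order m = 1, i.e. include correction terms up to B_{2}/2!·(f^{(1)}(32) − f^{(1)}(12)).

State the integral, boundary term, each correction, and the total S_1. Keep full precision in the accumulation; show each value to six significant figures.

S_1 ≈ 7.20612e+06

Integral: ∫_12^32 x^4 dx = 6.66112e+06.
½[f(12) + f(32)] = ½[20736.0 + 1.04858e+06] = 534656.
Running total after boundary: 7.19578e+06.
k=1: B_{2}/(2)! × [f^{(1)}(32) − f^{(1)}(12)] = 1/12 × (131072 − 6912.00) = 10346.7.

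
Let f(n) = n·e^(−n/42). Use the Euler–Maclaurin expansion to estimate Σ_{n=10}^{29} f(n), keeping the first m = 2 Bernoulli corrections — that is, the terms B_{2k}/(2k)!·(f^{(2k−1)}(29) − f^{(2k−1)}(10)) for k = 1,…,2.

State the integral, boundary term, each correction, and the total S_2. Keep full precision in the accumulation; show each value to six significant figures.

∫_10^29 x·e^(−x/42) dx evaluates to 226.283.
Boundary: ½(f(10) + f(29)) = ½(7.88128 + 14.5388) = 11.2100.
Running total after boundary: 237.493.
Correction k=1: B_{2}/2! · (f^{(1)}(29) − f^{(1)}(10)) = 1/12 · (0.155176 − 0.600478) = -0.0371085.
After k=1: 237.456.
Correction k=2: B_{4}/4! · (f^{(3)}(29) − f^{(3)}(10)) = −1/720 · (0.000656378 − 0.00123398) = 8.02220e-07.

S_2 ≈ 237.456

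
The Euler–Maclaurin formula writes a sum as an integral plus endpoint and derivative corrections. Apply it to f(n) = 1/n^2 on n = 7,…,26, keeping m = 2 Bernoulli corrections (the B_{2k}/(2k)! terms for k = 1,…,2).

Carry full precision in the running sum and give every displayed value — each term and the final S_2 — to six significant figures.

S_2 ≈ 0.115814

The integral term ∫_7^26 1/x^2 dx = 0.104396.
½[f(7) + f(26)] = ½[0.0204082 + 0.00147929] = 0.0109437.
Integral + boundary = 0.115339.
Order-1 term: 1/12 · (-0.000113792 − (-0.00583090)) = 0.000476426.
Running total after k=1: 0.115816.
Order-2 term: −1/720 · (-2.01997e-06 − (-0.00142798)) = -1.98050e-06.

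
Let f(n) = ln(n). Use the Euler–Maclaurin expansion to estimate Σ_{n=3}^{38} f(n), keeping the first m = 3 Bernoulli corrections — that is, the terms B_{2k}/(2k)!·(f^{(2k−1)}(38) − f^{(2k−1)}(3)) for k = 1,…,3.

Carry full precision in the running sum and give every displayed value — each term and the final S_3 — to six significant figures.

Integral: ∫_3^38 ln(x) dx = 99.9324.
Boundary: ½(f(3) + f(38)) = ½(1.09861 + 3.63759) = 2.36810.
So far: 102.301.
Order-1 term: 1/12 · (0.0263158 − 0.333333) = -0.0255848.
Running total after k=1: 102.275.
Order-2 term: −1/720 · (3.64485e-05 − 0.0740741) = 0.000102830.
Running total after k=2: 102.275.
Order-3 term: 1/30240 · (3.02896e-07 − 0.0987654) = -3.26604e-06.

S_3 ≈ 102.275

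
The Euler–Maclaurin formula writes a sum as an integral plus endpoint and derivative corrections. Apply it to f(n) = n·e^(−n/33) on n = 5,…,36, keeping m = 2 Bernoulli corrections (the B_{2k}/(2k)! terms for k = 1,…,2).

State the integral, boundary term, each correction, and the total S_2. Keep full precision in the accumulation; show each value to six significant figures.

S_2 ≈ 320.956

The integral term ∫_5^36 x·e^(−x/33) dx = 312.824.
Endpoint term: (f(5) + f(36))/2 = (4.29702 + 12.0928)/2 = 8.19491.
So far: 321.019.
Correction k=1: B_{2}/2! · (f^{(1)}(36) − f^{(1)}(5)) = 1/12 · (-0.0305374 − 0.729192) = -0.0633108.
Partial sum through k=1: 320.956.
Correction k=2: B_{4}/4! · (f^{(3)}(36) − f^{(3)}(5)) = −1/720 · (0.000588875 − 0.00224794) = 2.30425e-06.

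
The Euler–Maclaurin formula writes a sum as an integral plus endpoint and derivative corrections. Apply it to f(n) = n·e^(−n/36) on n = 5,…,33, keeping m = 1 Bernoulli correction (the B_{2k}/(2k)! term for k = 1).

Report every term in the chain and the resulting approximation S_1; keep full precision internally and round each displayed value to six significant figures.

S_1 ≈ 300.086

Integral: ∫_5^33 x·e^(−x/36) dx = 291.373.
Boundary: ½(f(5) + f(33)) = ½(4.35162 + 13.1950) = 8.77333.
Integral + boundary = 300.146.
Correction k=1: B_{2}/2! · (f^{(1)}(33) − f^{(1)}(5)) = 1/12 · (0.0333208 − 0.749446) = -0.0596771.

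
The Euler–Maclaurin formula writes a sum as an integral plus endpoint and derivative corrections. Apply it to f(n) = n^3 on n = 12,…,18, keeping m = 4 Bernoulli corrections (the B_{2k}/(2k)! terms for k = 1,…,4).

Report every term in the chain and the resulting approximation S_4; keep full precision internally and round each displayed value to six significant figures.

S_4 ≈ 24885.0

∫_12^18 x^3 dx evaluates to 21060.0.
½[f(12) + f(18)] = ½[1728.00 + 5832.00] = 3780.00.
Integral + boundary = 24840.0.
Correction k=1: B_{2}/2! · (f^{(1)}(18) − f^{(1)}(12)) = 1/12 · (972.000 − 432.000) = 45.0000.
Partial sum through k=1: 24885.0.
Correction k=2: B_{4}/4! · (f^{(3)}(18) − f^{(3)}(12)) = −1/720 · (6.00000 − 6.00000) = 0.00000.
Partial sum through k=2: 24885.0.
Correction k=3: B_{6}/6! · (f^{(5)}(18) − f^{(5)}(12)) = 1/30240 · (0.00000 − 0.00000) = 0.00000.
Partial sum through k=3: 24885.0.
Correction k=4: B_{8}/8! · (f^{(7)}(18) − f^{(7)}(12)) = −1/1209600 · (0.00000 − 0.00000) = 0.00000.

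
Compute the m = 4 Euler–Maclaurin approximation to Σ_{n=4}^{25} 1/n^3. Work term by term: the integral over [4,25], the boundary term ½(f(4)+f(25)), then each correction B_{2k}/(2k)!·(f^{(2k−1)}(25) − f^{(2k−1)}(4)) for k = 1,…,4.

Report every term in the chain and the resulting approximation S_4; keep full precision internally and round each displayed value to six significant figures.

∫_4^25 1/x^3 dx evaluates to 0.0304500.
½[f(4) + f(25)] = ½[0.0156250 + 6.40000e-05] = 0.00784450.
So far: 0.0382945.
Correction k=1: B_{2}/2! · (f^{(1)}(25) − f^{(1)}(4)) = 1/12 · (-7.68000e-06 − (-0.0117188)) = 0.000975923.
After k=1: 0.0392704.
Correction k=2: B_{4}/4! · (f^{(3)}(25) − f^{(3)}(4)) = −1/720 · (-2.45760e-07 − (-0.0146484)) = -2.03447e-05.
After k=2: 0.0392501.
Correction k=3: B_{6}/6! · (f^{(5)}(25) − f^{(5)}(4)) = 1/30240 · (-1.65151e-08 − (-0.0384521)) = 1.27157e-06.
After k=3: 0.0392513.
Correction k=4: B_{8}/8! · (f^{(7)}(25) − f^{(7)}(4)) = −1/1209600 · (-1.90254e-09 − (-0.173035)) = -1.43051e-07.

S_4 ≈ 0.0392512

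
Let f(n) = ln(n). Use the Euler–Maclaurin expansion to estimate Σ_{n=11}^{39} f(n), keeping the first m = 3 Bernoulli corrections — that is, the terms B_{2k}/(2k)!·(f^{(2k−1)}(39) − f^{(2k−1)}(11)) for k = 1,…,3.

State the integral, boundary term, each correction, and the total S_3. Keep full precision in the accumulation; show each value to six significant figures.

The integral term ∫_11^39 ln(x) dx = 88.5021.
½[f(11) + f(39)] = ½[2.39790 + 3.66356] = 3.03073.
Integral + boundary = 91.5328.
k=1: B_{2}/(2)! × [f^{(1)}(39) − f^{(1)}(11)] = 1/12 × (0.0256410 − 0.0909091) = -0.00543901.
Partial sum through k=1: 91.5273.
k=2: B_{4}/(4)! × [f^{(3)}(39) − f^{(3)}(11)] = −1/720 × (3.37160e-05 − 0.00150263) = 2.04016e-06.
Partial sum through k=2: 91.5273.
k=3: B_{6}/(6)! × [f^{(5)}(39) − f^{(5)}(11)] = 1/30240 × (2.66004e-07 − 0.000149021) = -4.91915e-09.

S_3 ≈ 91.5273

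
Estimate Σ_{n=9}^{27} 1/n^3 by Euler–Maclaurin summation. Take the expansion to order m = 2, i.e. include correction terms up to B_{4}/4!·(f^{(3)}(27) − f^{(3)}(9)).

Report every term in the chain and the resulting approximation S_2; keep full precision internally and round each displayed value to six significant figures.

∫_9^27 1/x^3 dx evaluates to 0.00548697.
Endpoint term: (f(9) + f(27))/2 = (0.00137174 + 5.08053e-05)/2 = 0.000711274.
Integral + boundary = 0.00619824.
Order-1 term: 1/12 · (-5.64503e-06 − (-0.000457247)) = 3.76335e-05.
After k=1: 0.00623588.
Order-2 term: −1/720 · (-1.54870e-07 − (-0.000112901)) = -1.56591e-07.

S_2 ≈ 0.00623572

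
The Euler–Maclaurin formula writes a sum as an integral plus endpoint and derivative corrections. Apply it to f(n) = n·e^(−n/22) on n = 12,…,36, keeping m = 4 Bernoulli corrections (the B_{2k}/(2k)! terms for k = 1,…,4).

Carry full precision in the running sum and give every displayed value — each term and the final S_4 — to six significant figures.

Integral: ∫_12^36 x·e^(−x/22) dx = 185.104.
½[f(12) + f(36)] = ½[6.95494 + 7.00872] = 6.98183.
Integral + boundary = 192.086.
k=1: B_{2}/(2)! × [f^{(1)}(36) − f^{(1)}(12)] = 1/12 × (-0.123892 − 0.263445) = -0.0322780.
Partial sum through k=1: 192.054.
k=2: B_{4}/(4)! × [f^{(3)}(36) − f^{(3)}(12)] = −1/720 × (0.000548516 − 0.00293926) = 3.32048e-06.
Partial sum through k=2: 192.054.
k=3: B_{6}/(6)! × [f^{(5)}(36) − f^{(5)}(12)] = 1/30240 × (2.79547e-06 − 1.10211e-05) = -2.72011e-10.
Partial sum through k=3: 192.054.
k=4: B_{8}/(8)! × [f^{(7)}(36) − f^{(7)}(12)] = −1/1209600 × (9.21000e-09 − 3.29945e-08) = 1.96631e-14.

S_4 ≈ 192.054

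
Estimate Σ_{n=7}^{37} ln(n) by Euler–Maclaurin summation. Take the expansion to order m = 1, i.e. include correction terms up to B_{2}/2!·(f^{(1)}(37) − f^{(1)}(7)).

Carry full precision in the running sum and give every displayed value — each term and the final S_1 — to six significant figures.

S_1 ≈ 92.7514

Integral: ∫_7^37 ln(x) dx = 89.9826.
Endpoint term: (f(7) + f(37))/2 = (1.94591 + 3.61092)/2 = 2.77841.
Running total after boundary: 92.7610.
Order-1 term: 1/12 · (0.0270270 − 0.142857) = -0.00965251.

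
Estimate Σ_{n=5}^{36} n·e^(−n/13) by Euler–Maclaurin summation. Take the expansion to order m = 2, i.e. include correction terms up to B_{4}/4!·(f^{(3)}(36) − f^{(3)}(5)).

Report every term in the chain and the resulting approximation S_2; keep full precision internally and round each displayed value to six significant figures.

The integral term ∫_5^36 x·e^(−x/13) dx = 119.340.
Endpoint term: (f(5) + f(36))/2 = (3.40356 + 2.25757)/2 = 2.83057.
Running total after boundary: 122.171.
Order-1 term: 1/12 · (-0.110949 − 0.418900) = -0.0441541.
Running total after k=1: 122.127.
Order-2 term: −1/720 · (8.56307e-05 − 0.0105345) = 1.45123e-05.

S_2 ≈ 122.127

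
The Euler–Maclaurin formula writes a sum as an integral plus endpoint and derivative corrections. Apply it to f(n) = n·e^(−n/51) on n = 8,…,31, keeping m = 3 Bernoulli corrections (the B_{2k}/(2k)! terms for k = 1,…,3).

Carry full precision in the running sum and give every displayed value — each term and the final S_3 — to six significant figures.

S_3 ≈ 306.775

The integral term ∫_8^31 x·e^(−x/51) dx = 294.958.
½[f(8) + f(31)] = ½[6.83857 + 16.8802] = 11.8594.
Integral + boundary = 306.817.
Correction k=1: B_{2}/2! · (f^{(1)}(31) − f^{(1)}(8)) = 1/12 · (0.213539 − 0.720732) = -0.0422661.
Running total after k=1: 306.775.
Correction k=2: B_{4}/4! · (f^{(3)}(31) − f^{(3)}(8)) = −1/720 · (0.000500802 − 0.000934400) = 6.02219e-07.
Running total after k=2: 306.775.
Correction k=3: B_{6}/6! · (f^{(5)}(31) − f^{(5)}(8)) = 1/30240 · (3.53520e-07 − 6.11958e-07) = -8.54622e-12.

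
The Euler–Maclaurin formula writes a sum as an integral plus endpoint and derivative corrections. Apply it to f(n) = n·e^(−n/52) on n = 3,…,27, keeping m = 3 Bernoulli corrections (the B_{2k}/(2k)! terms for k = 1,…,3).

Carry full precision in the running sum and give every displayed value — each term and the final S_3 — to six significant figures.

S_3 ≈ 264.897

The integral term ∫_3^27 x·e^(−x/52) dx = 255.500.
Boundary: ½(f(3) + f(27)) = ½(2.83182 + 16.0644) = 9.44811.
Integral + boundary = 264.948.
Correction k=1: B_{2}/2! · (f^{(1)}(27) − f^{(1)}(3)) = 1/12 · (0.286047 − 0.889482) = -0.0502863.
Partial sum through k=1: 264.897.
Correction k=2: B_{4}/4! · (f^{(3)}(27) − f^{(3)}(3)) = −1/720 · (0.000545859 − 0.00102713) = 6.68433e-07.
Partial sum through k=2: 264.897.
Correction k=3: B_{6}/6! · (f^{(5)}(27) − f^{(5)}(3)) = 1/30240 · (3.64620e-07 − 6.38059e-07) = -9.04231e-12.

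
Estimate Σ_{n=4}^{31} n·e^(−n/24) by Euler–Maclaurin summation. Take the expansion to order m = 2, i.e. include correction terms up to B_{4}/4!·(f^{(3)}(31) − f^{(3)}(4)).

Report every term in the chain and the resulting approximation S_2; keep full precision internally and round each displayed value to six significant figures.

S_2 ≈ 211.970

∫_4^31 x·e^(−x/24) dx evaluates to 206.083.
Endpoint term: (f(4) + f(31))/2 = (3.38593 + 8.51918)/2 = 5.95256.
Integral + boundary = 212.036.
Order-1 term: 1/12 · (-0.0801536 − 0.705401) = -0.0654629.
After k=1: 211.970.
Order-2 term: −1/720 · (0.000815054 − 0.00416383) = 4.65107e-06.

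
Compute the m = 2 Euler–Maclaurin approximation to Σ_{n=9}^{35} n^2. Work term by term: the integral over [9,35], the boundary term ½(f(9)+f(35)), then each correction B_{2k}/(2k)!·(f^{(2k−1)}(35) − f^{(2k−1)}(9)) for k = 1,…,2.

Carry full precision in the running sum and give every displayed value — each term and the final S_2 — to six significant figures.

S_2 ≈ 14706.0

The integral term ∫_9^35 x^2 dx = 14048.7.
Boundary: ½(f(9) + f(35)) = ½(81.0000 + 1225.00) = 653.000.
So far: 14701.7.
Correction k=1: B_{2}/2! · (f^{(1)}(35) − f^{(1)}(9)) = 1/12 · (70.0000 − 18.0000) = 4.33333.
After k=1: 14706.0.
Correction k=2: B_{4}/4! · (f^{(3)}(35) − f^{(3)}(9)) = −1/720 · (0.00000 − 0.00000) = 0.00000.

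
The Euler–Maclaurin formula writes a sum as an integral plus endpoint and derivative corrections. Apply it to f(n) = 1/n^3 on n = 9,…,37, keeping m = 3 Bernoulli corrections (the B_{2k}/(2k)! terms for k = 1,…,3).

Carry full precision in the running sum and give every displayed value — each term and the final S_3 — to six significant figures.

The integral term ∫_9^37 1/x^3 dx = 0.00580761.
½[f(9) + f(37)] = ½[0.00137174 + 1.97422e-05] = 0.000695742.
So far: 0.00650335.
k=1: B_{2}/(2)! × [f^{(1)}(37) − f^{(1)}(9)] = 1/12 × (-1.60072e-06 − (-0.000457247)) = 3.79706e-05.
After k=1: 0.00654132.
k=2: B_{4}/(4)! × [f^{(3)}(37) − f^{(3)}(9)] = −1/720 × (-2.33852e-08 − (-0.000112901)) = -1.56774e-07.
After k=2: 0.00654117.
k=3: B_{6}/(6)! × [f^{(5)}(37) − f^{(5)}(9)] = 1/30240 × (-7.17442e-10 − (-5.85410e-05)) = 1.93586e-09.

S_3 ≈ 0.00654117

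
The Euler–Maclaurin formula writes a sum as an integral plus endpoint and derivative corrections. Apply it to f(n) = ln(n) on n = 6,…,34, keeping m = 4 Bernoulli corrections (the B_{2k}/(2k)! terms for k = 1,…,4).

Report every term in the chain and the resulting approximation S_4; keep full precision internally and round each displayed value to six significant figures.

∫_6^34 ln(x) dx evaluates to 81.1457.
Boundary: ½(f(6) + f(34)) = ½(1.79176 + 3.52636) = 2.65906.
So far: 83.8048.
Order-1 term: 1/12 · (0.0294118 − 0.166667) = -0.0114379.
Running total after k=1: 83.7933.
Order-2 term: −1/720 · (5.08854e-05 − 0.00925926) = 1.27894e-05.
Running total after k=2: 83.7933.
Order-3 term: 1/30240 · (5.28222e-07 − 0.00308642) = -1.02047e-07.
Running total after k=3: 83.7933.
Order-4 term: −1/1209600 · (1.37082e-08 − 0.00257202) = 2.12633e-09.

S_4 ≈ 83.7933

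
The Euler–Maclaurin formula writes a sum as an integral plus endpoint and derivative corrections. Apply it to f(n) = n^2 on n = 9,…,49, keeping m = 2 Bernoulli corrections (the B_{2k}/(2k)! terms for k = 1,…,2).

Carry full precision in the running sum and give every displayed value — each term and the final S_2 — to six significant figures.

The integral term ∫_9^49 x^2 dx = 38973.3.
½[f(9) + f(49)] = ½[81.0000 + 2401.00] = 1241.00.
So far: 40214.3.
k=1: B_{2}/(2)! × [f^{(1)}(49) − f^{(1)}(9)] = 1/12 × (98.0000 − 18.0000) = 6.66667.
Partial sum through k=1: 40221.0.
k=2: B_{4}/(4)! × [f^{(3)}(49) − f^{(3)}(9)] = −1/720 × (0.00000 − 0.00000) = 0.00000.

S_2 ≈ 40221.0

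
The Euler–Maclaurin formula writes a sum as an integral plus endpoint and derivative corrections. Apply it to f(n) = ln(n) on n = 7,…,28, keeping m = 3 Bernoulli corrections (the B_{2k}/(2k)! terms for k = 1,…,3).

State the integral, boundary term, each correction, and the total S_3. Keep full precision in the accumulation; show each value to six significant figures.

The integral term ∫_7^28 ln(x) dx = 58.6804.
Endpoint term: (f(7) + f(28))/2 = (1.94591 + 3.33220)/2 = 2.63906.
Integral + boundary = 61.3194.
Correction k=1: B_{2}/2! · (f^{(1)}(28) − f^{(1)}(7)) = 1/12 · (0.0357143 − 0.142857) = -0.00892857.
Running total after k=1: 61.3105.
Correction k=2: B_{4}/4! · (f^{(3)}(28) − f^{(3)}(7)) = −1/720 · (9.11079e-05 − 0.00583090) = 7.97194e-06.
Running total after k=2: 61.3105.
Correction k=3: B_{6}/6! · (f^{(5)}(28) − f^{(5)}(7)) = 1/30240 · (1.39451e-06 − 0.00142798) = -4.71753e-08.

S_3 ≈ 61.3105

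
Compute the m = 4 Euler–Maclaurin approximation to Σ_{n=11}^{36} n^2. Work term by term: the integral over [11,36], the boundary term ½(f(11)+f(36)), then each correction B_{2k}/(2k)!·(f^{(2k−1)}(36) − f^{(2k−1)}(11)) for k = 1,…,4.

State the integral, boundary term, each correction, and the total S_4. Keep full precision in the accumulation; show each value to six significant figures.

S_4 ≈ 15821.0

Integral: ∫_11^36 x^2 dx = 15108.3.
½[f(11) + f(36)] = ½[121.000 + 1296.00] = 708.500.
So far: 15816.8.
k=1: B_{2}/(2)! × [f^{(1)}(36) − f^{(1)}(11)] = 1/12 × (72.0000 − 22.0000) = 4.16667.
Partial sum through k=1: 15821.0.
k=2: B_{4}/(4)! × [f^{(3)}(36) − f^{(3)}(11)] = −1/720 × (0.00000 − 0.00000) = 0.00000.
Partial sum through k=2: 15821.0.
k=3: B_{6}/(6)! × [f^{(5)}(36) − f^{(5)}(11)] = 1/30240 × (0.00000 − 0.00000) = 0.00000.
Partial sum through k=3: 15821.0.
k=4: B_{8}/(8)! × [f^{(7)}(36) − f^{(7)}(11)] = −1/1209600 × (0.00000 − 0.00000) = 0.00000.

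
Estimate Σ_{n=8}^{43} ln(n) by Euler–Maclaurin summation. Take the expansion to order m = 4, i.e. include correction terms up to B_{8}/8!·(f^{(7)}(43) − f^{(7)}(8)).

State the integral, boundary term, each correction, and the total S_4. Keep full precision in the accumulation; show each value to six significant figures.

S_4 ≈ 113.008

The integral term ∫_8^43 ln(x) dx = 110.096.
½[f(8) + f(43)] = ½[2.07944 + 3.76120] = 2.92032.
Integral + boundary = 113.016.
Order-1 term: 1/12 · (0.0232558 − 0.125000) = -0.00847868.
Running total after k=1: 113.008.
Order-2 term: −1/720 · (2.51550e-05 − 0.00390625) = 5.39041e-06.
Running total after k=2: 113.008.
Order-3 term: 1/30240 · (1.63256e-07 − 0.000732422) = -2.42149e-08.
Running total after k=3: 113.008.
Order-4 term: −1/1209600 · (2.64883e-09 − 0.000343323) = 2.83829e-10.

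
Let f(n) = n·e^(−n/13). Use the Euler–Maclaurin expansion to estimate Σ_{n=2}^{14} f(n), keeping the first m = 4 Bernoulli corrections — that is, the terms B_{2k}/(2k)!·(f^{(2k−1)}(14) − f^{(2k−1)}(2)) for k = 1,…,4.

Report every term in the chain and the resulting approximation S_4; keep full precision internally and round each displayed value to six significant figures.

S_4 ≈ 50.8077

Integral: ∫_2^14 x·e^(−x/13) dx = 47.6284.
Endpoint term: (f(2) + f(14))/2 = (1.71481 + 4.76899)/2 = 3.24190.
Running total after boundary: 50.8703.
k=1: B_{2}/(2)! × [f^{(1)}(14) − f^{(1)}(2)] = 1/12 × (-0.0262032 − 0.725496) = -0.0626416.
Running total after k=1: 50.8077.
k=2: B_{4}/(4)! × [f^{(3)}(14) − f^{(3)}(2)] = −1/720 × (0.00387622 − 0.0144397) = 1.46715e-05.
Running total after k=2: 50.8077.
k=3: B_{6}/(6)! × [f^{(5)}(14) − f^{(5)}(2)] = 1/30240 × (4.67899e-05 − 0.000145482) = -3.26363e-09.
Running total after k=3: 50.8077.
k=4: B_{8}/(8)! × [f^{(7)}(14) − f^{(7)}(2)] = −1/1209600 × (4.18009e-07 − 1.21611e-06) = 6.59804e-13.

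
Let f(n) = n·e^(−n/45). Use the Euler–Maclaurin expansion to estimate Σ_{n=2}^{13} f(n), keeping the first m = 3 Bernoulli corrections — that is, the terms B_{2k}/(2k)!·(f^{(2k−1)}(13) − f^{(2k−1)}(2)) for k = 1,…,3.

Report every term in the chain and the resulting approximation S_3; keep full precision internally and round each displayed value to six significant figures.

∫_2^13 x·e^(−x/45) dx evaluates to 67.9192.
½[f(2) + f(13)] = ½[1.91306 + 9.73824] = 5.82565.
Running total after boundary: 73.7449.
k=1: B_{2}/(2)! × [f^{(1)}(13) − f^{(1)}(2)] = 1/12 × (0.532690 − 0.914016) = -0.0317772.
After k=1: 73.7131.
k=2: B_{4}/(4)! × [f^{(3)}(13) − f^{(3)}(2)] = −1/720 × (0.00100290 − 0.00139609) = 5.46086e-07.
After k=2: 73.7131.
k=3: B_{6}/(6)! × [f^{(5)}(13) − f^{(5)}(2)] = 1/30240 × (8.60618e-07 − 1.15595e-06) = -9.76638e-12.

S_3 ≈ 73.7131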